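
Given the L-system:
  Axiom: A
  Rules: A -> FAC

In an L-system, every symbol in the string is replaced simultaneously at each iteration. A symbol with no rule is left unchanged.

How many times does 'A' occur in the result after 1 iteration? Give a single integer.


Step 0: A  (1 'A')
Step 1: FAC  (1 'A')

Answer: 1


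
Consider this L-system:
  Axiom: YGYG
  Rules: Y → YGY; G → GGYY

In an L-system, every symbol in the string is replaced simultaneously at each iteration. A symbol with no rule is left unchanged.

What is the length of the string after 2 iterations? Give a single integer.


Answer: 48

Derivation:
Step 0: length = 4
Step 1: length = 14
Step 2: length = 48


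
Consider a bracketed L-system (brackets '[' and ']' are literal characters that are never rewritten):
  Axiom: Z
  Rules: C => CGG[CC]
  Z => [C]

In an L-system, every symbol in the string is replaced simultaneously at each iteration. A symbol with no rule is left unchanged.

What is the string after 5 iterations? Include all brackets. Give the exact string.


Step 0: Z
Step 1: [C]
Step 2: [CGG[CC]]
Step 3: [CGG[CC]GG[CGG[CC]CGG[CC]]]
Step 4: [CGG[CC]GG[CGG[CC]CGG[CC]]GG[CGG[CC]GG[CGG[CC]CGG[CC]]CGG[CC]GG[CGG[CC]CGG[CC]]]]
Step 5: [CGG[CC]GG[CGG[CC]CGG[CC]]GG[CGG[CC]GG[CGG[CC]CGG[CC]]CGG[CC]GG[CGG[CC]CGG[CC]]]GG[CGG[CC]GG[CGG[CC]CGG[CC]]GG[CGG[CC]GG[CGG[CC]CGG[CC]]CGG[CC]GG[CGG[CC]CGG[CC]]]CGG[CC]GG[CGG[CC]CGG[CC]]GG[CGG[CC]GG[CGG[CC]CGG[CC]]CGG[CC]GG[CGG[CC]CGG[CC]]]]]

Answer: [CGG[CC]GG[CGG[CC]CGG[CC]]GG[CGG[CC]GG[CGG[CC]CGG[CC]]CGG[CC]GG[CGG[CC]CGG[CC]]]GG[CGG[CC]GG[CGG[CC]CGG[CC]]GG[CGG[CC]GG[CGG[CC]CGG[CC]]CGG[CC]GG[CGG[CC]CGG[CC]]]CGG[CC]GG[CGG[CC]CGG[CC]]GG[CGG[CC]GG[CGG[CC]CGG[CC]]CGG[CC]GG[CGG[CC]CGG[CC]]]]]


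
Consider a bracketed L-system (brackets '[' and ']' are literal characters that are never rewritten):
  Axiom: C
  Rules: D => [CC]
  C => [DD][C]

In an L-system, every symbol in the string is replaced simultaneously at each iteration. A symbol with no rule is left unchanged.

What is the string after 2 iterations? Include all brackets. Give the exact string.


Step 0: C
Step 1: [DD][C]
Step 2: [[CC][CC]][[DD][C]]

Answer: [[CC][CC]][[DD][C]]


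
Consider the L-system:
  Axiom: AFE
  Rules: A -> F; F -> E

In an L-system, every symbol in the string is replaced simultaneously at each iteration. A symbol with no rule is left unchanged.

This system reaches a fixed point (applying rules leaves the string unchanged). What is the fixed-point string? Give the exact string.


Answer: EEE

Derivation:
Step 0: AFE
Step 1: FEE
Step 2: EEE
Step 3: EEE  (unchanged — fixed point at step 2)


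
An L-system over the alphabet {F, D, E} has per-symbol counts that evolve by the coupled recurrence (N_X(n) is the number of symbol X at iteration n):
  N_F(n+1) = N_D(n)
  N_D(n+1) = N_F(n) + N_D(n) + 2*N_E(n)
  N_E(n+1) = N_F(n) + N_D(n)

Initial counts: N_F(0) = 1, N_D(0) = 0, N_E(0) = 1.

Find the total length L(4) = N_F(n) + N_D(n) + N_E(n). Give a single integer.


Step 0: N_F=1, N_D=0, N_E=1, L=2
Step 1: N_F=0, N_D=3, N_E=1, L=4
Step 2: N_F=3, N_D=5, N_E=3, L=11
Step 3: N_F=5, N_D=14, N_E=8, L=27
Step 4: N_F=14, N_D=35, N_E=19, L=68

Answer: 68


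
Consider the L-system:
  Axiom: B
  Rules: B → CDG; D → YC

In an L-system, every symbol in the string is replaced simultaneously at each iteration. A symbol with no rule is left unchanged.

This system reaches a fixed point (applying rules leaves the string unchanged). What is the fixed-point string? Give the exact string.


Step 0: B
Step 1: CDG
Step 2: CYCG
Step 3: CYCG  (unchanged — fixed point at step 2)

Answer: CYCG


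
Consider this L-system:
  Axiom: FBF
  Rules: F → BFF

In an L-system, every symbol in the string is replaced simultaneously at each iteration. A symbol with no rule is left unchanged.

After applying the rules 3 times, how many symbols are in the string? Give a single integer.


Answer: 31

Derivation:
Step 0: length = 3
Step 1: length = 7
Step 2: length = 15
Step 3: length = 31


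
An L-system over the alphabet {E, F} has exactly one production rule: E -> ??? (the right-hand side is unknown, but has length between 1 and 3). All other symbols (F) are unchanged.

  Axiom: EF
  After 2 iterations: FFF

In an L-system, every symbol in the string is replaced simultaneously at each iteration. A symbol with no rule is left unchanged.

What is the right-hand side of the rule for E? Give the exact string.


Answer: FF

Derivation:
Trying E -> FF:
  Step 0: EF
  Step 1: FFF
  Step 2: FFF
Matches the given result.


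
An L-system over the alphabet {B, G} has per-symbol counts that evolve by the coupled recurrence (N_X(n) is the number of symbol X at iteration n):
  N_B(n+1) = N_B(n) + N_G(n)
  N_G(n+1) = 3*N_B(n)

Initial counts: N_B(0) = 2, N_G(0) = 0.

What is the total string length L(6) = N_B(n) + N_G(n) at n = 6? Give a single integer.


Answer: 434

Derivation:
Step 0: N_B=2, N_G=0, L=2
Step 1: N_B=2, N_G=6, L=8
Step 2: N_B=8, N_G=6, L=14
Step 3: N_B=14, N_G=24, L=38
Step 4: N_B=38, N_G=42, L=80
Step 5: N_B=80, N_G=114, L=194
Step 6: N_B=194, N_G=240, L=434


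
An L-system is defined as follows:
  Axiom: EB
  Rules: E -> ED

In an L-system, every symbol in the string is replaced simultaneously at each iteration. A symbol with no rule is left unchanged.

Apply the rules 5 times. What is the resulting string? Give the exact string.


Step 0: EB
Step 1: EDB
Step 2: EDDB
Step 3: EDDDB
Step 4: EDDDDB
Step 5: EDDDDDB

Answer: EDDDDDB


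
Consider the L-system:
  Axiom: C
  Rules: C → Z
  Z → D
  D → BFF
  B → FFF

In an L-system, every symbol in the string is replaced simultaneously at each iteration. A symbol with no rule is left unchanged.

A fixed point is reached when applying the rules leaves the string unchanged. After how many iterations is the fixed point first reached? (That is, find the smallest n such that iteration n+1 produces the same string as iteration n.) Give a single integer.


Answer: 4

Derivation:
Step 0: C
Step 1: Z
Step 2: D
Step 3: BFF
Step 4: FFFFF
Step 5: FFFFF  (unchanged — fixed point at step 4)


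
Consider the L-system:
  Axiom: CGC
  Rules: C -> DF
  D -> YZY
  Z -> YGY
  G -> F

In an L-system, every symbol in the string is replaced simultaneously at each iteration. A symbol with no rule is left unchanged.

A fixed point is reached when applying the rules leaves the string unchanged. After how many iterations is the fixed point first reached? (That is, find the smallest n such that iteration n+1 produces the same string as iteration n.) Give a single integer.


Answer: 4

Derivation:
Step 0: CGC
Step 1: DFFDF
Step 2: YZYFFYZYF
Step 3: YYGYYFFYYGYYF
Step 4: YYFYYFFYYFYYF
Step 5: YYFYYFFYYFYYF  (unchanged — fixed point at step 4)


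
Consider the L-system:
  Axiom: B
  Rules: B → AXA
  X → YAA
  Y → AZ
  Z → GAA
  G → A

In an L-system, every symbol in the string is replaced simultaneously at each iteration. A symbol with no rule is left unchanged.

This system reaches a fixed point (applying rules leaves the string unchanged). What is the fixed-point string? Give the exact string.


Answer: AAAAAAAA

Derivation:
Step 0: B
Step 1: AXA
Step 2: AYAAA
Step 3: AAZAAA
Step 4: AAGAAAAA
Step 5: AAAAAAAA
Step 6: AAAAAAAA  (unchanged — fixed point at step 5)


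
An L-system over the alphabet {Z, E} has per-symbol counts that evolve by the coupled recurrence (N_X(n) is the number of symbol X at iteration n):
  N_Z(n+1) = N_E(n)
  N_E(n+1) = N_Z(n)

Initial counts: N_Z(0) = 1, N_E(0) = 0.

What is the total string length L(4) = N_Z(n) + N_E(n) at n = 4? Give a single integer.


Step 0: N_Z=1, N_E=0, L=1
Step 1: N_Z=0, N_E=1, L=1
Step 2: N_Z=1, N_E=0, L=1
Step 3: N_Z=0, N_E=1, L=1
Step 4: N_Z=1, N_E=0, L=1

Answer: 1


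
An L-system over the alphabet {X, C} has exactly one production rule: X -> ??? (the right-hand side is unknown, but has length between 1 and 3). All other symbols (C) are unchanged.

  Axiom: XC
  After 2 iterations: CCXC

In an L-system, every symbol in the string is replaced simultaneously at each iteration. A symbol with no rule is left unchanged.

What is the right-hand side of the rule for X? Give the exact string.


Trying X -> CX:
  Step 0: XC
  Step 1: CXC
  Step 2: CCXC
Matches the given result.

Answer: CX


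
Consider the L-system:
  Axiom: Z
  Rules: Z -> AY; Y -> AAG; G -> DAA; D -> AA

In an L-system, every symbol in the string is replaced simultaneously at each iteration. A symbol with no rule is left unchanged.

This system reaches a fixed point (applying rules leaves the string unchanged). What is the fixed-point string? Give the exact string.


Answer: AAAAAAA

Derivation:
Step 0: Z
Step 1: AY
Step 2: AAAG
Step 3: AAADAA
Step 4: AAAAAAA
Step 5: AAAAAAA  (unchanged — fixed point at step 4)


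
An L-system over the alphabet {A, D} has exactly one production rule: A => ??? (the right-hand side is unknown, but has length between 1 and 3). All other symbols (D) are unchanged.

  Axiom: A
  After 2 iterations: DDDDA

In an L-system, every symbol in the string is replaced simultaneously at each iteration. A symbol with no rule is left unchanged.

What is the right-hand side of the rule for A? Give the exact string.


Answer: DDA

Derivation:
Trying A => DDA:
  Step 0: A
  Step 1: DDA
  Step 2: DDDDA
Matches the given result.


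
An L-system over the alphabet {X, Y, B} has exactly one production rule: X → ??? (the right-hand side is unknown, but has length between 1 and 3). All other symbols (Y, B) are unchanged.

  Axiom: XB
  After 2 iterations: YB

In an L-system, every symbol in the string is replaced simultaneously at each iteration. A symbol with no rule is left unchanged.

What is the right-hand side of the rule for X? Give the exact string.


Trying X → Y:
  Step 0: XB
  Step 1: YB
  Step 2: YB
Matches the given result.

Answer: Y


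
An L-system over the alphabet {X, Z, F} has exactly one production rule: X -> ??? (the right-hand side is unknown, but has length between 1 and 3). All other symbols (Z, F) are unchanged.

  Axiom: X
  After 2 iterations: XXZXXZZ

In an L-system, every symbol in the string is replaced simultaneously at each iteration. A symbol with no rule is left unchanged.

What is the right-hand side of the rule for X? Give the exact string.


Trying X -> XXZ:
  Step 0: X
  Step 1: XXZ
  Step 2: XXZXXZZ
Matches the given result.

Answer: XXZ


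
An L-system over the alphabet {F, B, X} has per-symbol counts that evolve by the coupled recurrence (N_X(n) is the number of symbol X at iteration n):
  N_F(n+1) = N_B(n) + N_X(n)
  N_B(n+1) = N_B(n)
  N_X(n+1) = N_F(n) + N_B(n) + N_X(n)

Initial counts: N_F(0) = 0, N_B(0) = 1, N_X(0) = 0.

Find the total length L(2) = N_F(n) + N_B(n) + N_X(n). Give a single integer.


Answer: 6

Derivation:
Step 0: N_F=0, N_B=1, N_X=0, L=1
Step 1: N_F=1, N_B=1, N_X=1, L=3
Step 2: N_F=2, N_B=1, N_X=3, L=6


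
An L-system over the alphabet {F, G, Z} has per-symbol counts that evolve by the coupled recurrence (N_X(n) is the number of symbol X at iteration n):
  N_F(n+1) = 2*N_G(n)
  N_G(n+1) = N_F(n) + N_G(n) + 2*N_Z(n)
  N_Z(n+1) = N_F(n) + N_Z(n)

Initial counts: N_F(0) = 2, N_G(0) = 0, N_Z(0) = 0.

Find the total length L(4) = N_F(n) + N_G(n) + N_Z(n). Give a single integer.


Answer: 84

Derivation:
Step 0: N_F=2, N_G=0, N_Z=0, L=2
Step 1: N_F=0, N_G=2, N_Z=2, L=4
Step 2: N_F=4, N_G=6, N_Z=2, L=12
Step 3: N_F=12, N_G=14, N_Z=6, L=32
Step 4: N_F=28, N_G=38, N_Z=18, L=84


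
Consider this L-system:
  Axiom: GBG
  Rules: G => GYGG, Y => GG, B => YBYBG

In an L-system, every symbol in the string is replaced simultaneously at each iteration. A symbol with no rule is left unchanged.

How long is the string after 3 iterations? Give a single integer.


Step 0: length = 3
Step 1: length = 13
Step 2: length = 46
Step 3: length = 166

Answer: 166


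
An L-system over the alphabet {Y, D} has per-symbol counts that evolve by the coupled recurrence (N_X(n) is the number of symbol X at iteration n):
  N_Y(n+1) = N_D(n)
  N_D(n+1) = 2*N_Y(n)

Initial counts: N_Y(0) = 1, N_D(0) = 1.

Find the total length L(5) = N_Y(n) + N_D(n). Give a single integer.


Step 0: N_Y=1, N_D=1, L=2
Step 1: N_Y=1, N_D=2, L=3
Step 2: N_Y=2, N_D=2, L=4
Step 3: N_Y=2, N_D=4, L=6
Step 4: N_Y=4, N_D=4, L=8
Step 5: N_Y=4, N_D=8, L=12

Answer: 12


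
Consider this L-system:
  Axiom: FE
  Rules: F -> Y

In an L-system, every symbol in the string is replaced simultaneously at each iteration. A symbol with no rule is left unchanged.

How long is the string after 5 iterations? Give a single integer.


Answer: 2

Derivation:
Step 0: length = 2
Step 1: length = 2
Step 2: length = 2
Step 3: length = 2
Step 4: length = 2
Step 5: length = 2


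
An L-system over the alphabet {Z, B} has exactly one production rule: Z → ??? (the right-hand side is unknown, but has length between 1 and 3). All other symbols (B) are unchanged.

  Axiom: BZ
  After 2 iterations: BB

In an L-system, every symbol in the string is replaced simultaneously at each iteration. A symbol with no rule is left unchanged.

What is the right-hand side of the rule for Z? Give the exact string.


Trying Z → B:
  Step 0: BZ
  Step 1: BB
  Step 2: BB
Matches the given result.

Answer: B


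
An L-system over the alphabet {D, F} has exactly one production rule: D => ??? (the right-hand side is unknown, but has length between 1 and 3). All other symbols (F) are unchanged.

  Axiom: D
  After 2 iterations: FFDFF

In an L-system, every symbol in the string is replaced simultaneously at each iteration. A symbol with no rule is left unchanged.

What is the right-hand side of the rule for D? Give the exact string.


Answer: FDF

Derivation:
Trying D => FDF:
  Step 0: D
  Step 1: FDF
  Step 2: FFDFF
Matches the given result.


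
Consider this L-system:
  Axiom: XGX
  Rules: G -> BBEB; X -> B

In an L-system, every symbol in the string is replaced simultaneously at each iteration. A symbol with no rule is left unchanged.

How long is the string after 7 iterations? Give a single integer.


Step 0: length = 3
Step 1: length = 6
Step 2: length = 6
Step 3: length = 6
Step 4: length = 6
Step 5: length = 6
Step 6: length = 6
Step 7: length = 6

Answer: 6


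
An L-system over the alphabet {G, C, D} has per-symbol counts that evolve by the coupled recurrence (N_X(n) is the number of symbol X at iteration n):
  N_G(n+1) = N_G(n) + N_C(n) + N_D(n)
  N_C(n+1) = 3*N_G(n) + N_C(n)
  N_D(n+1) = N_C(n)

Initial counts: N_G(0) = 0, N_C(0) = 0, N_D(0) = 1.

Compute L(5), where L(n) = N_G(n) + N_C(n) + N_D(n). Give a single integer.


Step 0: N_G=0, N_C=0, N_D=1, L=1
Step 1: N_G=1, N_C=0, N_D=0, L=1
Step 2: N_G=1, N_C=3, N_D=0, L=4
Step 3: N_G=4, N_C=6, N_D=3, L=13
Step 4: N_G=13, N_C=18, N_D=6, L=37
Step 5: N_G=37, N_C=57, N_D=18, L=112

Answer: 112


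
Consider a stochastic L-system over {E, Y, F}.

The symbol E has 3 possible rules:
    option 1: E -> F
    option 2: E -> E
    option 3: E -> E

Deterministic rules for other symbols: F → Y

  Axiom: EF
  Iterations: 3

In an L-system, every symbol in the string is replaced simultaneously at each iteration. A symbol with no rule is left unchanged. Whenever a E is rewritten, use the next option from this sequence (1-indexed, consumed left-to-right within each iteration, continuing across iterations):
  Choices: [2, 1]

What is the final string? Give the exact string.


Step 0: EF
Step 1: EY  (used choices [2])
Step 2: FY  (used choices [1])
Step 3: YY  (used choices [])

Answer: YY


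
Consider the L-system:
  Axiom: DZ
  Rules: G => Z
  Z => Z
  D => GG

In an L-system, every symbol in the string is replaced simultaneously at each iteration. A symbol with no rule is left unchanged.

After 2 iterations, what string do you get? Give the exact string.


Answer: ZZZ

Derivation:
Step 0: DZ
Step 1: GGZ
Step 2: ZZZ


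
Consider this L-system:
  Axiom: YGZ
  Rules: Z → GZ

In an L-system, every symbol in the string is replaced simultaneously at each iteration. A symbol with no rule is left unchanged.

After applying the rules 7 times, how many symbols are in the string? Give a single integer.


Answer: 10

Derivation:
Step 0: length = 3
Step 1: length = 4
Step 2: length = 5
Step 3: length = 6
Step 4: length = 7
Step 5: length = 8
Step 6: length = 9
Step 7: length = 10


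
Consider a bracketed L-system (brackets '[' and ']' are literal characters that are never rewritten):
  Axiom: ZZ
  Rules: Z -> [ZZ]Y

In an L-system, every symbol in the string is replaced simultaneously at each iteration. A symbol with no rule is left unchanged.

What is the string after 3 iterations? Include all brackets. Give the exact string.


Answer: [[[ZZ]Y[ZZ]Y]Y[[ZZ]Y[ZZ]Y]Y]Y[[[ZZ]Y[ZZ]Y]Y[[ZZ]Y[ZZ]Y]Y]Y

Derivation:
Step 0: ZZ
Step 1: [ZZ]Y[ZZ]Y
Step 2: [[ZZ]Y[ZZ]Y]Y[[ZZ]Y[ZZ]Y]Y
Step 3: [[[ZZ]Y[ZZ]Y]Y[[ZZ]Y[ZZ]Y]Y]Y[[[ZZ]Y[ZZ]Y]Y[[ZZ]Y[ZZ]Y]Y]Y


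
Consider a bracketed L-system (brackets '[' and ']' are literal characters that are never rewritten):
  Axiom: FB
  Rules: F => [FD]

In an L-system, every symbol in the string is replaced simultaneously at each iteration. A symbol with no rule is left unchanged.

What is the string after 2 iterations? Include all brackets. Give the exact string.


Answer: [[FD]D]B

Derivation:
Step 0: FB
Step 1: [FD]B
Step 2: [[FD]D]B


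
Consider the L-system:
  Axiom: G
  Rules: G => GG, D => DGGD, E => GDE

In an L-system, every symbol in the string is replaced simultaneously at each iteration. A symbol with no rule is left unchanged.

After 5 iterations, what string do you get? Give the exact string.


Step 0: G
Step 1: GG
Step 2: GGGG
Step 3: GGGGGGGG
Step 4: GGGGGGGGGGGGGGGG
Step 5: GGGGGGGGGGGGGGGGGGGGGGGGGGGGGGGG

Answer: GGGGGGGGGGGGGGGGGGGGGGGGGGGGGGGG


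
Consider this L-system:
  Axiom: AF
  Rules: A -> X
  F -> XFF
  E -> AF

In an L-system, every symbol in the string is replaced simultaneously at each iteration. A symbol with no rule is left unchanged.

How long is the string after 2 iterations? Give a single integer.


Answer: 8

Derivation:
Step 0: length = 2
Step 1: length = 4
Step 2: length = 8


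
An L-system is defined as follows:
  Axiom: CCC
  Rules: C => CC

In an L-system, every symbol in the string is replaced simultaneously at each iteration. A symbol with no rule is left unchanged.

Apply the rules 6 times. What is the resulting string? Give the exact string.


Step 0: CCC
Step 1: CCCCCC
Step 2: CCCCCCCCCCCC
Step 3: CCCCCCCCCCCCCCCCCCCCCCCC
Step 4: CCCCCCCCCCCCCCCCCCCCCCCCCCCCCCCCCCCCCCCCCCCCCCCC
Step 5: CCCCCCCCCCCCCCCCCCCCCCCCCCCCCCCCCCCCCCCCCCCCCCCCCCCCCCCCCCCCCCCCCCCCCCCCCCCCCCCCCCCCCCCCCCCCCCCC
Step 6: CCCCCCCCCCCCCCCCCCCCCCCCCCCCCCCCCCCCCCCCCCCCCCCCCCCCCCCCCCCCCCCCCCCCCCCCCCCCCCCCCCCCCCCCCCCCCCCCCCCCCCCCCCCCCCCCCCCCCCCCCCCCCCCCCCCCCCCCCCCCCCCCCCCCCCCCCCCCCCCCCCCCCCCCCCCCCCCCCCCCCCCCCCCCCCCC

Answer: CCCCCCCCCCCCCCCCCCCCCCCCCCCCCCCCCCCCCCCCCCCCCCCCCCCCCCCCCCCCCCCCCCCCCCCCCCCCCCCCCCCCCCCCCCCCCCCCCCCCCCCCCCCCCCCCCCCCCCCCCCCCCCCCCCCCCCCCCCCCCCCCCCCCCCCCCCCCCCCCCCCCCCCCCCCCCCCCCCCCCCCCCCCCCCCC


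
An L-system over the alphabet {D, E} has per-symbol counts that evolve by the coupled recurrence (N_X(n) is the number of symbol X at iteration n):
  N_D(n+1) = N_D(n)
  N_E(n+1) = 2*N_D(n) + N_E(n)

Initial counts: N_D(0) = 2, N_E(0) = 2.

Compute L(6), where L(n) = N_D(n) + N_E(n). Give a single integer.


Step 0: N_D=2, N_E=2, L=4
Step 1: N_D=2, N_E=6, L=8
Step 2: N_D=2, N_E=10, L=12
Step 3: N_D=2, N_E=14, L=16
Step 4: N_D=2, N_E=18, L=20
Step 5: N_D=2, N_E=22, L=24
Step 6: N_D=2, N_E=26, L=28

Answer: 28


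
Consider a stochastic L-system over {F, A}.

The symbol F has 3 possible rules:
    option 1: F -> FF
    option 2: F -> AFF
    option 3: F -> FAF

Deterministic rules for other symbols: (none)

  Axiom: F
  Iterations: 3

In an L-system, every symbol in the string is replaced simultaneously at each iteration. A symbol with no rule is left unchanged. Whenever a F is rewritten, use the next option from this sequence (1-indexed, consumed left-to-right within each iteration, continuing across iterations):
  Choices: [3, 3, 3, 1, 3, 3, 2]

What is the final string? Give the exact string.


Step 0: F
Step 1: FAF  (used choices [3])
Step 2: FAFAFAF  (used choices [3, 3])
Step 3: FFAFAFAFAFAAFF  (used choices [1, 3, 3, 2])

Answer: FFAFAFAFAFAAFF


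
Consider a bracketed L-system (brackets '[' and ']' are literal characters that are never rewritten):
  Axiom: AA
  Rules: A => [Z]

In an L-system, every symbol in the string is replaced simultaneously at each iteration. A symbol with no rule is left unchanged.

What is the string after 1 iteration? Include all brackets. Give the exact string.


Step 0: AA
Step 1: [Z][Z]

Answer: [Z][Z]


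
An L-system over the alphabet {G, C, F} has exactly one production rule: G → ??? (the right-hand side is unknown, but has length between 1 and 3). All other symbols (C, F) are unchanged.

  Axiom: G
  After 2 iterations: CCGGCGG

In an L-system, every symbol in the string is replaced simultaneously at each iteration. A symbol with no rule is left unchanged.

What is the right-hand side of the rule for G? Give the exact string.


Trying G → CGG:
  Step 0: G
  Step 1: CGG
  Step 2: CCGGCGG
Matches the given result.

Answer: CGG


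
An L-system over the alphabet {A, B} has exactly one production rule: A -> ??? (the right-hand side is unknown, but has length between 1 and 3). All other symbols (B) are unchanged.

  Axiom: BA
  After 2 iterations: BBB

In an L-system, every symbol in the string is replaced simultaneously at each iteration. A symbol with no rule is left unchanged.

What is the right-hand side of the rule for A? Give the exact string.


Answer: BB

Derivation:
Trying A -> BB:
  Step 0: BA
  Step 1: BBB
  Step 2: BBB
Matches the given result.


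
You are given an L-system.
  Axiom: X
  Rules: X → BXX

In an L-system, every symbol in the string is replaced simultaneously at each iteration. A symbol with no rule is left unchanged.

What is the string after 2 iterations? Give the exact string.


Answer: BBXXBXX

Derivation:
Step 0: X
Step 1: BXX
Step 2: BBXXBXX


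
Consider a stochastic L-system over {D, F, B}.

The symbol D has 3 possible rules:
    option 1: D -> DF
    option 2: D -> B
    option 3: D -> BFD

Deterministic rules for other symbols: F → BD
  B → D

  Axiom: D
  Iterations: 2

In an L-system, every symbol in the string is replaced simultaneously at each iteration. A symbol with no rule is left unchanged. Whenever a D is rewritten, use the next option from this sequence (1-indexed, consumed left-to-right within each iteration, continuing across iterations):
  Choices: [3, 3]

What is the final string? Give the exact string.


Answer: DBDBFD

Derivation:
Step 0: D
Step 1: BFD  (used choices [3])
Step 2: DBDBFD  (used choices [3])


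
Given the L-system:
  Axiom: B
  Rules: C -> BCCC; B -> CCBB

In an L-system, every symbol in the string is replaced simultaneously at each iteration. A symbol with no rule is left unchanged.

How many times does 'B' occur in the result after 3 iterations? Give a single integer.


Answer: 22

Derivation:
Step 0: B  (1 'B')
Step 1: CCBB  (2 'B')
Step 2: BCCCBCCCCCBBCCBB  (6 'B')
Step 3: CCBBBCCCBCCCBCCCCCBBBCCCBCCCBCCCBCCCBCCCCCBBCCBBBCCCBCCCCCBBCCBB  (22 'B')


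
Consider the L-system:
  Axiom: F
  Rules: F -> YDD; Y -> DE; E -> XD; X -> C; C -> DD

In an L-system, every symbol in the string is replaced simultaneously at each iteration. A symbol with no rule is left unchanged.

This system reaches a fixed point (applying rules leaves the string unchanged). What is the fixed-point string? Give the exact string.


Answer: DDDDDD

Derivation:
Step 0: F
Step 1: YDD
Step 2: DEDD
Step 3: DXDDD
Step 4: DCDDD
Step 5: DDDDDD
Step 6: DDDDDD  (unchanged — fixed point at step 5)


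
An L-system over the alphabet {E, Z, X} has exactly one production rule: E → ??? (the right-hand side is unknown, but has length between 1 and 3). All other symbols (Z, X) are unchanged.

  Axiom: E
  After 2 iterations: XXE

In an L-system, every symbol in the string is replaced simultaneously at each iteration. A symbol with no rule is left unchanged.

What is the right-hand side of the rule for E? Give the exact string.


Answer: XE

Derivation:
Trying E → XE:
  Step 0: E
  Step 1: XE
  Step 2: XXE
Matches the given result.


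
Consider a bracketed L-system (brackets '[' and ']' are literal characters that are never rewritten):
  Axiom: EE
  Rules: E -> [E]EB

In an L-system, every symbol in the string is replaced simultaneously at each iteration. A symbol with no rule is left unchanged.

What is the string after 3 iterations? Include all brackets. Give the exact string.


Step 0: EE
Step 1: [E]EB[E]EB
Step 2: [[E]EB][E]EBB[[E]EB][E]EBB
Step 3: [[[E]EB][E]EBB][[E]EB][E]EBBB[[[E]EB][E]EBB][[E]EB][E]EBBB

Answer: [[[E]EB][E]EBB][[E]EB][E]EBBB[[[E]EB][E]EBB][[E]EB][E]EBBB


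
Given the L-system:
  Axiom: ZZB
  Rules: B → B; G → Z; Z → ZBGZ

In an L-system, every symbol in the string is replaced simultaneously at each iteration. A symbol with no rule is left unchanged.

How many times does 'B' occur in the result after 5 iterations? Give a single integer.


Answer: 99

Derivation:
Step 0: ZZB  (1 'B')
Step 1: ZBGZZBGZB  (3 'B')
Step 2: ZBGZBZZBGZZBGZBZZBGZB  (7 'B')
Step 3: ZBGZBZZBGZBZBGZZBGZBZZBGZZBGZBZZBGZBZBGZZBGZBZZBGZB  (17 'B')
Step 4: ZBGZBZZBGZBZBGZZBGZBZZBGZBZBGZBZZBGZZBGZBZZBGZBZBGZZBGZBZZBGZZBGZBZZBGZBZBGZZBGZBZZBGZBZBGZBZZBGZZBGZBZZBGZBZBGZZBGZBZZBGZB  (41 'B')
Step 5: ZBGZBZZBGZBZBGZZBGZBZZBGZBZBGZBZZBGZZBGZBZZBGZBZBGZZBGZBZZBGZBZBGZBZZBGZBZBGZZBGZBZZBGZZBGZBZZBGZBZBGZZBGZBZZBGZBZBGZBZZBGZZBGZBZZBGZBZBGZZBGZBZZBGZZBGZBZZBGZBZBGZZBGZBZZBGZBZBGZBZZBGZZBGZBZZBGZBZBGZZBGZBZZBGZBZBGZBZZBGZBZBGZZBGZBZZBGZZBGZBZZBGZBZBGZZBGZBZZBGZBZBGZBZZBGZZBGZBZZBGZBZBGZZBGZBZZBGZB  (99 'B')


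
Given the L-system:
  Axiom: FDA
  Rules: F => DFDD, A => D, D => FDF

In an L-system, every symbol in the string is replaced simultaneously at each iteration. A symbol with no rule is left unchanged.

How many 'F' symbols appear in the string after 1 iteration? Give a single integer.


Answer: 3

Derivation:
Step 0: FDA  (1 'F')
Step 1: DFDDFDFD  (3 'F')


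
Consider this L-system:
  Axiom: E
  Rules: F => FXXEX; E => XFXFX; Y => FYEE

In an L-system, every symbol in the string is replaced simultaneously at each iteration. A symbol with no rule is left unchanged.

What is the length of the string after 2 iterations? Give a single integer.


Step 0: length = 1
Step 1: length = 5
Step 2: length = 13

Answer: 13


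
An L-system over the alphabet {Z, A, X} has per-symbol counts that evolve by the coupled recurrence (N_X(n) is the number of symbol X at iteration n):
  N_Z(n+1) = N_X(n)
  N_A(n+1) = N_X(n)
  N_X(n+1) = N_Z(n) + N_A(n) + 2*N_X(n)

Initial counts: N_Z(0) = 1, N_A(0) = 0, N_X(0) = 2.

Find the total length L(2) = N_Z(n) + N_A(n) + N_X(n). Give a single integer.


Answer: 24

Derivation:
Step 0: N_Z=1, N_A=0, N_X=2, L=3
Step 1: N_Z=2, N_A=2, N_X=5, L=9
Step 2: N_Z=5, N_A=5, N_X=14, L=24


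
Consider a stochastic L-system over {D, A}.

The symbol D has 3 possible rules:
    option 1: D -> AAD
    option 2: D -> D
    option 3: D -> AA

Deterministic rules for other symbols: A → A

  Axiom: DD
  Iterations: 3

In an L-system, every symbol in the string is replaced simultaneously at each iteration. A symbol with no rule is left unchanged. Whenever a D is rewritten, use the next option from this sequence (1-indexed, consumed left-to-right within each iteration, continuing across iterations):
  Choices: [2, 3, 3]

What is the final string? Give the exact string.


Answer: AAAA

Derivation:
Step 0: DD
Step 1: DAA  (used choices [2, 3])
Step 2: AAAA  (used choices [3])
Step 3: AAAA  (used choices [])


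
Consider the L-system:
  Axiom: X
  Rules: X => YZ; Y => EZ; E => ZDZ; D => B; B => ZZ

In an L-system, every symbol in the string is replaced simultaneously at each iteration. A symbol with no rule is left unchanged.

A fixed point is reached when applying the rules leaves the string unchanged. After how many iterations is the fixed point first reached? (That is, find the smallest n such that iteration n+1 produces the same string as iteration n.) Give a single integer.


Answer: 5

Derivation:
Step 0: X
Step 1: YZ
Step 2: EZZ
Step 3: ZDZZZ
Step 4: ZBZZZ
Step 5: ZZZZZZ
Step 6: ZZZZZZ  (unchanged — fixed point at step 5)


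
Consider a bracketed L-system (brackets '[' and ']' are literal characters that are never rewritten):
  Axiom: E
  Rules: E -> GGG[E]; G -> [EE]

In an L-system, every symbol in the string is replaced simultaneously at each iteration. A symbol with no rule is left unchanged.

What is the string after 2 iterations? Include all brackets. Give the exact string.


Answer: [EE][EE][EE][GGG[E]]

Derivation:
Step 0: E
Step 1: GGG[E]
Step 2: [EE][EE][EE][GGG[E]]


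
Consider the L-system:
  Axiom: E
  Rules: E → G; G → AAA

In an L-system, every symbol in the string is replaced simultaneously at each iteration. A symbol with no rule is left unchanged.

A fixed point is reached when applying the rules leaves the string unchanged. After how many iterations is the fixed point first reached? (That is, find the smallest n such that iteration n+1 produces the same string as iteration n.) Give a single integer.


Step 0: E
Step 1: G
Step 2: AAA
Step 3: AAA  (unchanged — fixed point at step 2)

Answer: 2


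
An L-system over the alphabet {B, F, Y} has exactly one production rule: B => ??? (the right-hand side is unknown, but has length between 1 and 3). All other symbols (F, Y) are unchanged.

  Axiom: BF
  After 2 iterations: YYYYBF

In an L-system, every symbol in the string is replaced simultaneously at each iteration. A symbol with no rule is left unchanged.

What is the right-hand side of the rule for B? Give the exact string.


Answer: YYB

Derivation:
Trying B => YYB:
  Step 0: BF
  Step 1: YYBF
  Step 2: YYYYBF
Matches the given result.


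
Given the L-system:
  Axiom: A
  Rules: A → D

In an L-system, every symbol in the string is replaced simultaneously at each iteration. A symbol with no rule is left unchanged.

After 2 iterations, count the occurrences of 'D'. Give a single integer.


Step 0: A  (0 'D')
Step 1: D  (1 'D')
Step 2: D  (1 'D')

Answer: 1


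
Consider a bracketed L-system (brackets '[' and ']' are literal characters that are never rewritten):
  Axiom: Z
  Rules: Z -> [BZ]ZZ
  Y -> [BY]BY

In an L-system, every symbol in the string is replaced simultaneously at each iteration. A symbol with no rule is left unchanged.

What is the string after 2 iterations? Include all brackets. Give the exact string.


Answer: [B[BZ]ZZ][BZ]ZZ[BZ]ZZ

Derivation:
Step 0: Z
Step 1: [BZ]ZZ
Step 2: [B[BZ]ZZ][BZ]ZZ[BZ]ZZ


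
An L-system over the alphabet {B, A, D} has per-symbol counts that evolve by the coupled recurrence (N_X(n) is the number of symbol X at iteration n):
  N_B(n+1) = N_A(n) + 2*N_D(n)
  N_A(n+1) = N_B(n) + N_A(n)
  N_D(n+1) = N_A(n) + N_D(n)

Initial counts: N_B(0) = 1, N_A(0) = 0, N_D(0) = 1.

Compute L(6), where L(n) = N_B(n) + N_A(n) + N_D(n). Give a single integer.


Step 0: N_B=1, N_A=0, N_D=1, L=2
Step 1: N_B=2, N_A=1, N_D=1, L=4
Step 2: N_B=3, N_A=3, N_D=2, L=8
Step 3: N_B=7, N_A=6, N_D=5, L=18
Step 4: N_B=16, N_A=13, N_D=11, L=40
Step 5: N_B=35, N_A=29, N_D=24, L=88
Step 6: N_B=77, N_A=64, N_D=53, L=194

Answer: 194


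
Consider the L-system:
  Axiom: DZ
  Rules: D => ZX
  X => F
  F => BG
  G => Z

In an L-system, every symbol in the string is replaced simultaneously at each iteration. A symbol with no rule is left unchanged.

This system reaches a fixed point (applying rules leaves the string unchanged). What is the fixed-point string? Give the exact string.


Answer: ZBZZ

Derivation:
Step 0: DZ
Step 1: ZXZ
Step 2: ZFZ
Step 3: ZBGZ
Step 4: ZBZZ
Step 5: ZBZZ  (unchanged — fixed point at step 4)


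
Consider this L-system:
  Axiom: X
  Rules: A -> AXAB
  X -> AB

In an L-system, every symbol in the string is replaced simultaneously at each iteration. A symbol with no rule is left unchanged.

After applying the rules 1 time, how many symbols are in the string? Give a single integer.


Step 0: length = 1
Step 1: length = 2

Answer: 2


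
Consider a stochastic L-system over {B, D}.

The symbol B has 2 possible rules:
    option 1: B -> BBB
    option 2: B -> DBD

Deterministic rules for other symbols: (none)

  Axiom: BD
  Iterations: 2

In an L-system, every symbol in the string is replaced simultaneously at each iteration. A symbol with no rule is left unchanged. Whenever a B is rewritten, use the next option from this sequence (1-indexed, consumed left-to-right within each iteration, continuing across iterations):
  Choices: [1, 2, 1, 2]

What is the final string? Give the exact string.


Step 0: BD
Step 1: BBBD  (used choices [1])
Step 2: DBDBBBDBDD  (used choices [2, 1, 2])

Answer: DBDBBBDBDD


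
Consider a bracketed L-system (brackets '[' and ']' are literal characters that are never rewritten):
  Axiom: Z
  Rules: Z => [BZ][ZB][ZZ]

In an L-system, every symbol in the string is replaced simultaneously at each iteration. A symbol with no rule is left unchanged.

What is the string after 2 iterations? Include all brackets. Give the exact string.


Answer: [B[BZ][ZB][ZZ]][[BZ][ZB][ZZ]B][[BZ][ZB][ZZ][BZ][ZB][ZZ]]

Derivation:
Step 0: Z
Step 1: [BZ][ZB][ZZ]
Step 2: [B[BZ][ZB][ZZ]][[BZ][ZB][ZZ]B][[BZ][ZB][ZZ][BZ][ZB][ZZ]]


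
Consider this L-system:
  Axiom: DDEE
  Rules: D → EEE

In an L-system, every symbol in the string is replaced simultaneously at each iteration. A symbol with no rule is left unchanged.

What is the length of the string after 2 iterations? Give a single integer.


Answer: 8

Derivation:
Step 0: length = 4
Step 1: length = 8
Step 2: length = 8


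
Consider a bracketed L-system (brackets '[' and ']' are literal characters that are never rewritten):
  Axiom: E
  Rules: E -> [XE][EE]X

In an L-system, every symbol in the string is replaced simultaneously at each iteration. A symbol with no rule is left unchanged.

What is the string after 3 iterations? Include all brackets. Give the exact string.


Answer: [X[X[XE][EE]X][[XE][EE]X[XE][EE]X]X][[X[XE][EE]X][[XE][EE]X[XE][EE]X]X[X[XE][EE]X][[XE][EE]X[XE][EE]X]X]X

Derivation:
Step 0: E
Step 1: [XE][EE]X
Step 2: [X[XE][EE]X][[XE][EE]X[XE][EE]X]X
Step 3: [X[X[XE][EE]X][[XE][EE]X[XE][EE]X]X][[X[XE][EE]X][[XE][EE]X[XE][EE]X]X[X[XE][EE]X][[XE][EE]X[XE][EE]X]X]X


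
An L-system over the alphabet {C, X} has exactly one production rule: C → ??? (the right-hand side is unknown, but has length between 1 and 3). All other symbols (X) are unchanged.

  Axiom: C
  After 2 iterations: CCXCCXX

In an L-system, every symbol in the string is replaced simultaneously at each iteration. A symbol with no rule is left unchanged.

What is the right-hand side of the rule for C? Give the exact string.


Trying C → CCX:
  Step 0: C
  Step 1: CCX
  Step 2: CCXCCXX
Matches the given result.

Answer: CCX


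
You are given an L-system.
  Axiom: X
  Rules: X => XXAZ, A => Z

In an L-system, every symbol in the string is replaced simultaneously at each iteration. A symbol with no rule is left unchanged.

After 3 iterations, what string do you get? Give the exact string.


Step 0: X
Step 1: XXAZ
Step 2: XXAZXXAZZZ
Step 3: XXAZXXAZZZXXAZXXAZZZZZ

Answer: XXAZXXAZZZXXAZXXAZZZZZ


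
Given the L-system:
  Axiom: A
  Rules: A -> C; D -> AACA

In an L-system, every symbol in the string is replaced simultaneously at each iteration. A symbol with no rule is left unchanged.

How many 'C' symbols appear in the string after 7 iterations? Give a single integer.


Answer: 1

Derivation:
Step 0: A  (0 'C')
Step 1: C  (1 'C')
Step 2: C  (1 'C')
Step 3: C  (1 'C')
Step 4: C  (1 'C')
Step 5: C  (1 'C')
Step 6: C  (1 'C')
Step 7: C  (1 'C')


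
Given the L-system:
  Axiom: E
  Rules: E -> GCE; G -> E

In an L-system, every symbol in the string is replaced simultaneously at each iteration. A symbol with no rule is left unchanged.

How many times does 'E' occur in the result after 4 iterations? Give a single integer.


Step 0: E  (1 'E')
Step 1: GCE  (1 'E')
Step 2: ECGCE  (2 'E')
Step 3: GCECECGCE  (3 'E')
Step 4: ECGCECGCECECGCE  (5 'E')

Answer: 5


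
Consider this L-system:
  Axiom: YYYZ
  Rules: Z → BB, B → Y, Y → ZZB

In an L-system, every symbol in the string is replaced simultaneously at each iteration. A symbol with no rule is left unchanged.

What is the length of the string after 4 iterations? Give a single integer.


Answer: 61

Derivation:
Step 0: length = 4
Step 1: length = 11
Step 2: length = 17
Step 3: length = 27
Step 4: length = 61


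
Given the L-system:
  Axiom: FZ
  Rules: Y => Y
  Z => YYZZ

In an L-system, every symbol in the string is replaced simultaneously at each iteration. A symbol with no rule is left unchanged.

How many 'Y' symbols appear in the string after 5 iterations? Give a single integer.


Step 0: FZ  (0 'Y')
Step 1: FYYZZ  (2 'Y')
Step 2: FYYYYZZYYZZ  (6 'Y')
Step 3: FYYYYYYZZYYZZYYYYZZYYZZ  (14 'Y')
Step 4: FYYYYYYYYZZYYZZYYYYZZYYZZYYYYYYZZYYZZYYYYZZYYZZ  (30 'Y')
Step 5: FYYYYYYYYYYZZYYZZYYYYZZYYZZYYYYYYZZYYZZYYYYZZYYZZYYYYYYYYZZYYZZYYYYZZYYZZYYYYYYZZYYZZYYYYZZYYZZ  (62 'Y')

Answer: 62


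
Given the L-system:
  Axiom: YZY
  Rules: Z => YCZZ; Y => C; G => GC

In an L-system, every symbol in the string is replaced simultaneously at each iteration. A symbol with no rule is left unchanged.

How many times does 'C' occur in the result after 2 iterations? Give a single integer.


Answer: 6

Derivation:
Step 0: YZY  (0 'C')
Step 1: CYCZZC  (3 'C')
Step 2: CCCYCZZYCZZC  (6 'C')


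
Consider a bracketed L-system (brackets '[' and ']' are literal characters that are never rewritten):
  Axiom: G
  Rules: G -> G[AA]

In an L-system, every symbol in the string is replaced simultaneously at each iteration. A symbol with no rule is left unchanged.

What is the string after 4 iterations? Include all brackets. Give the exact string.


Step 0: G
Step 1: G[AA]
Step 2: G[AA][AA]
Step 3: G[AA][AA][AA]
Step 4: G[AA][AA][AA][AA]

Answer: G[AA][AA][AA][AA]


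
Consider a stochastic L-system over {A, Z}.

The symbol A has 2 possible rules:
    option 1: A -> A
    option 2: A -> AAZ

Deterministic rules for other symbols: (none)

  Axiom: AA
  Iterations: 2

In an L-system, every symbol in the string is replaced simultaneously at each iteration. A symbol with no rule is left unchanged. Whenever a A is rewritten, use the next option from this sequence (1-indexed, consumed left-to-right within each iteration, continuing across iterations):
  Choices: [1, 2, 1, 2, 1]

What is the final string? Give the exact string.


Step 0: AA
Step 1: AAAZ  (used choices [1, 2])
Step 2: AAAZAZ  (used choices [1, 2, 1])

Answer: AAAZAZ


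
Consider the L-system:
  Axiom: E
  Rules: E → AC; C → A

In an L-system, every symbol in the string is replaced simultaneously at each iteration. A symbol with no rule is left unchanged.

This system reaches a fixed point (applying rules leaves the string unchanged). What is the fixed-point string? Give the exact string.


Step 0: E
Step 1: AC
Step 2: AA
Step 3: AA  (unchanged — fixed point at step 2)

Answer: AA


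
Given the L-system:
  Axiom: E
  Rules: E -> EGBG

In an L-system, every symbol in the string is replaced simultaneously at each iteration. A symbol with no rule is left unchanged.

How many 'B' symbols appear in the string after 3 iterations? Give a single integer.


Answer: 3

Derivation:
Step 0: E  (0 'B')
Step 1: EGBG  (1 'B')
Step 2: EGBGGBG  (2 'B')
Step 3: EGBGGBGGBG  (3 'B')


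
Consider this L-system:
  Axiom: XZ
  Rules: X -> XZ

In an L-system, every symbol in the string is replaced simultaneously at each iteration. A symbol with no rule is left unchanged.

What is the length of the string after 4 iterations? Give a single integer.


Answer: 6

Derivation:
Step 0: length = 2
Step 1: length = 3
Step 2: length = 4
Step 3: length = 5
Step 4: length = 6
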